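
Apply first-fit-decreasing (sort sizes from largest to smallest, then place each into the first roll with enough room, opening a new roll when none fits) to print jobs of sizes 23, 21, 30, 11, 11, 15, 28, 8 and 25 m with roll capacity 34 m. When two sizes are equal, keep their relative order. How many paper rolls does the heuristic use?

Sorted descending: 30, 28, 25, 23, 21, 15, 11, 11, 8.
  30 → roll 1 (new)  [load 30/34]
  28 → roll 2 (new)  [load 28/34]
  25 → roll 3 (new)  [load 25/34]
  23 → roll 4 (new)  [load 23/34]
  21 → roll 5 (new)  [load 21/34]
  15 → roll 6 (new)  [load 15/34]
  11 → roll 4  [load 34/34]
  11 → roll 5  [load 32/34]
  8 → roll 3  [load 33/34]
6 paper rolls opened.

6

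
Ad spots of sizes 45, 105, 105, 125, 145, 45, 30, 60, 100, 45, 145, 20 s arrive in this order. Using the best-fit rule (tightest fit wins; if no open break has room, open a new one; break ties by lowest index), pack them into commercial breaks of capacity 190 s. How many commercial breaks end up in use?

  45 → break 1 (new)  [load 45/190]
  105 → break 1  [load 150/190]
  105 → break 2 (new)  [load 105/190]
  125 → break 3 (new)  [load 125/190]
  145 → break 4 (new)  [load 145/190]
  45 → break 4  [load 190/190]
  30 → break 1  [load 180/190]
  60 → break 3  [load 185/190]
  100 → break 5 (new)  [load 100/190]
  45 → break 2  [load 150/190]
  145 → break 6 (new)  [load 145/190]
  20 → break 2  [load 170/190]
6 commercial breaks opened.

6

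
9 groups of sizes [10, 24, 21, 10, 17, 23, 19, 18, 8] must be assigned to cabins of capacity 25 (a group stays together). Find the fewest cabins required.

7

Total = 24 + 23 + 21 + 19 + 18 + 17 + 10 + 10 + 8 = 150.
Lower bound: ⌈150/25⌉ = 6 cabins.
A packing using 7 cabins:
  cabin 1: 24 = 24
  cabin 2: 23 = 23
  cabin 3: 21 = 21
  cabin 4: 19 = 19
  cabin 5: 18 = 18
  cabin 6: 17 + 8 = 25
  cabin 7: 10 + 10 = 20
No arrangement into 6 cabins stays within capacity, so 7 is optimal.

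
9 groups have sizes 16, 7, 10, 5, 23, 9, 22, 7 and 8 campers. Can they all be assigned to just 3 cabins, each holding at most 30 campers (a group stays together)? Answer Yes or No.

Total = 107 campers; ⌈107/30⌉ = 4.
At least 4 cabins are required, but only 3 are allowed.

No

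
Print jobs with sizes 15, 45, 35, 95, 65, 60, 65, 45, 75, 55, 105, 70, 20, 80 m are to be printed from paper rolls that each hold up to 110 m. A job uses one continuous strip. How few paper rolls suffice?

9

Total = 105 + 95 + 80 + 75 + 70 + 65 + 65 + 60 + 55 + 45 + 45 + 35 + 20 + 15 = 830 m.
Lower bound: ⌈830/110⌉ = 8 paper rolls.
A packing using 9 paper rolls:
  roll 1: 105 = 105
  roll 2: 95 + 15 = 110
  roll 3: 80 + 20 = 100
  roll 4: 75 + 35 = 110
  roll 5: 70 = 70
  roll 6: 65 + 45 = 110
  roll 7: 65 + 45 = 110
  roll 8: 60 = 60
  roll 9: 55 = 55
No arrangement into 8 paper rolls stays within capacity, so 9 is optimal.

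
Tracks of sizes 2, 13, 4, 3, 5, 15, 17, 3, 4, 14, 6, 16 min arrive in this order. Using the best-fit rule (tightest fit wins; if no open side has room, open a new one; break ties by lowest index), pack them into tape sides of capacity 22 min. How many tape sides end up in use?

5

  2 → side 1 (new)  [load 2/22]
  13 → side 1  [load 15/22]
  4 → side 1  [load 19/22]
  3 → side 1  [load 22/22]
  5 → side 2 (new)  [load 5/22]
  15 → side 2  [load 20/22]
  17 → side 3 (new)  [load 17/22]
  3 → side 3  [load 20/22]
  4 → side 4 (new)  [load 4/22]
  14 → side 4  [load 18/22]
  6 → side 5 (new)  [load 6/22]
  16 → side 5  [load 22/22]
5 tape sides opened.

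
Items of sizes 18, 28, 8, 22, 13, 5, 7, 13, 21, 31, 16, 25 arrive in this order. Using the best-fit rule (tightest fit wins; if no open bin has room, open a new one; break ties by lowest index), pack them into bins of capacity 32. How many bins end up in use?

8

  18 → bin 1 (new)  [load 18/32]
  28 → bin 2 (new)  [load 28/32]
  8 → bin 1  [load 26/32]
  22 → bin 3 (new)  [load 22/32]
  13 → bin 4 (new)  [load 13/32]
  5 → bin 1  [load 31/32]
  7 → bin 3  [load 29/32]
  13 → bin 4  [load 26/32]
  21 → bin 5 (new)  [load 21/32]
  31 → bin 6 (new)  [load 31/32]
  16 → bin 7 (new)  [load 16/32]
  25 → bin 8 (new)  [load 25/32]
8 bins opened.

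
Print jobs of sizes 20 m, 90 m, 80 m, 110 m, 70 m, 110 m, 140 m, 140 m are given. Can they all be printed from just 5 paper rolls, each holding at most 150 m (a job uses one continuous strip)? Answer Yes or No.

Total = 760 m; ⌈760/150⌉ = 6.
At least 6 paper rolls are required, but only 5 are allowed.

No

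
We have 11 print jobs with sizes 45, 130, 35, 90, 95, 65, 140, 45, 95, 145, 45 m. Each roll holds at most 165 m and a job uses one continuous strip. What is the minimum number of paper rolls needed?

Total = 145 + 140 + 130 + 95 + 95 + 90 + 65 + 45 + 45 + 45 + 35 = 930 m.
Lower bound: ⌈930/165⌉ = 6 paper rolls.
A packing using 7 paper rolls:
  roll 1: 145 = 145
  roll 2: 140 = 140
  roll 3: 130 + 35 = 165
  roll 4: 95 + 65 = 160
  roll 5: 95 + 45 = 140
  roll 6: 90 + 45 = 135
  roll 7: 45 = 45
No arrangement into 6 paper rolls stays within capacity, so 7 is optimal.

7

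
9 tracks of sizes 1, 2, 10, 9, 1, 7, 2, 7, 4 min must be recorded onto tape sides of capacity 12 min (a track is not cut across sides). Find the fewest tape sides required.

Total = 10 + 9 + 7 + 7 + 4 + 2 + 2 + 1 + 1 = 43 min.
Lower bound: ⌈43/12⌉ = 4 tape sides.
A packing using 4 tape sides:
  side 1: 10 + 2 = 12
  side 2: 9 + 2 + 1 = 12
  side 3: 7 + 4 + 1 = 12
  side 4: 7 = 7
This matches the lower bound, so 4 is optimal.

4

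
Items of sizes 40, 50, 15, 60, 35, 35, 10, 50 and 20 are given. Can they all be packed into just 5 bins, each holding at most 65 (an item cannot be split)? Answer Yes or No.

Total = 315; ⌈315/65⌉ = 5.
6 items each exceed half the capacity and cannot share a bin, forcing at least 6 bins.
At least 6 bins are required, but only 5 are allowed.

No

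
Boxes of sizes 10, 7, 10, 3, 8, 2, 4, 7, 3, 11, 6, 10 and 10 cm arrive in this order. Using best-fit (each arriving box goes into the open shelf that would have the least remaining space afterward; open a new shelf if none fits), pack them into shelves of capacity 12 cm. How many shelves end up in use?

  10 → shelf 1 (new)  [load 10/12]
  7 → shelf 2 (new)  [load 7/12]
  10 → shelf 3 (new)  [load 10/12]
  3 → shelf 2  [load 10/12]
  8 → shelf 4 (new)  [load 8/12]
  2 → shelf 1  [load 12/12]
  4 → shelf 4  [load 12/12]
  7 → shelf 5 (new)  [load 7/12]
  3 → shelf 5  [load 10/12]
  11 → shelf 6 (new)  [load 11/12]
  6 → shelf 7 (new)  [load 6/12]
  10 → shelf 8 (new)  [load 10/12]
  10 → shelf 9 (new)  [load 10/12]
9 shelves opened.

9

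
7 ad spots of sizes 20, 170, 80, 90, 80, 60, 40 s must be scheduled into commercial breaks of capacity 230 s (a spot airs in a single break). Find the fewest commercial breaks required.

Total = 170 + 90 + 80 + 80 + 60 + 40 + 20 = 540 s.
Lower bound: ⌈540/230⌉ = 3 commercial breaks.
A packing using 3 commercial breaks:
  break 1: 170 + 60 = 230
  break 2: 90 + 80 + 40 + 20 = 230
  break 3: 80 = 80
This matches the lower bound, so 3 is optimal.

3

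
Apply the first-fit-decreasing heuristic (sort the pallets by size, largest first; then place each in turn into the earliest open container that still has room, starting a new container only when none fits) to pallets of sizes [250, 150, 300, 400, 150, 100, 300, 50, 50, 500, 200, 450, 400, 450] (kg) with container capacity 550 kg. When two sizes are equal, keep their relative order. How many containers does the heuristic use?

7

Sorted descending: 500, 450, 450, 400, 400, 300, 300, 250, 200, 150, 150, 100, 50, 50.
  500 → container 1 (new)  [load 500/550]
  450 → container 2 (new)  [load 450/550]
  450 → container 3 (new)  [load 450/550]
  400 → container 4 (new)  [load 400/550]
  400 → container 5 (new)  [load 400/550]
  300 → container 6 (new)  [load 300/550]
  300 → container 7 (new)  [load 300/550]
  250 → container 6  [load 550/550]
  200 → container 7  [load 500/550]
  150 → container 4  [load 550/550]
  150 → container 5  [load 550/550]
  100 → container 2  [load 550/550]
  50 → container 1  [load 550/550]
  50 → container 3  [load 500/550]
7 containers opened.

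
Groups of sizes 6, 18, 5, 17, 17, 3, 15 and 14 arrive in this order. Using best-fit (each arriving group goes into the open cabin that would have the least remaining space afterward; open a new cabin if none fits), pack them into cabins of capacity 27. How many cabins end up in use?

  6 → cabin 1 (new)  [load 6/27]
  18 → cabin 1  [load 24/27]
  5 → cabin 2 (new)  [load 5/27]
  17 → cabin 2  [load 22/27]
  17 → cabin 3 (new)  [load 17/27]
  3 → cabin 1  [load 27/27]
  15 → cabin 4 (new)  [load 15/27]
  14 → cabin 5 (new)  [load 14/27]
5 cabins opened.

5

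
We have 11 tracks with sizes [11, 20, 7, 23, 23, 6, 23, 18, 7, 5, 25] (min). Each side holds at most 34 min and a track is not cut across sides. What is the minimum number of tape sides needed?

6

Total = 25 + 23 + 23 + 23 + 20 + 18 + 11 + 7 + 7 + 6 + 5 = 168 min.
Lower bound: ⌈168/34⌉ = 5 tape sides.
Also, 6 tracks each exceed 17 min, and no two of those can share a side, so at least 6 tape sides are needed.
A packing using 6 tape sides:
  side 1: 25 + 7 = 32
  side 2: 23 + 11 = 34
  side 3: 23 + 7 = 30
  side 4: 23 + 6 + 5 = 34
  side 5: 20 = 20
  side 6: 18 = 18
This matches the lower bound, so 6 is optimal.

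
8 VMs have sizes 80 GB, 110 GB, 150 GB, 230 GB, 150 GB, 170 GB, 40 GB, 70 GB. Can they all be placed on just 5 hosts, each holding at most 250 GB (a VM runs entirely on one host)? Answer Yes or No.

A valid assignment using 5 hosts:
  host 1: 230 = 230
  host 2: 170 + 80 = 250
  host 3: 150 + 70 = 220
  host 4: 150 + 40 = 190
  host 5: 110 = 110
Every load is within 250 GB, so 5 hosts suffice.

Yes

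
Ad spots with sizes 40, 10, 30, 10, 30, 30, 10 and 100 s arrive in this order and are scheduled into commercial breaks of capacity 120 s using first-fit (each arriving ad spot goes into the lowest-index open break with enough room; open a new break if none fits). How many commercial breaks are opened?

3

  40 → break 1 (new)  [load 40/120]
  10 → break 1  [load 50/120]
  30 → break 1  [load 80/120]
  10 → break 1  [load 90/120]
  30 → break 1  [load 120/120]
  30 → break 2 (new)  [load 30/120]
  10 → break 2  [load 40/120]
  100 → break 3 (new)  [load 100/120]
3 commercial breaks opened.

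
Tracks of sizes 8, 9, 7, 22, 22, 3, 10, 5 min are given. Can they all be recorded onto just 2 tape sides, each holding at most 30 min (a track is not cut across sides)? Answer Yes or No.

No

Total = 86 min; ⌈86/30⌉ = 3.
At least 3 tape sides are required, but only 2 are allowed.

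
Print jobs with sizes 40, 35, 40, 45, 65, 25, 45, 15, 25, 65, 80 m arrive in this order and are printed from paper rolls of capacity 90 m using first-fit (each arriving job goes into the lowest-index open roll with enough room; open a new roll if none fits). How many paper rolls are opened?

  40 → roll 1 (new)  [load 40/90]
  35 → roll 1  [load 75/90]
  40 → roll 2 (new)  [load 40/90]
  45 → roll 2  [load 85/90]
  65 → roll 3 (new)  [load 65/90]
  25 → roll 3  [load 90/90]
  45 → roll 4 (new)  [load 45/90]
  15 → roll 1  [load 90/90]
  25 → roll 4  [load 70/90]
  65 → roll 5 (new)  [load 65/90]
  80 → roll 6 (new)  [load 80/90]
6 paper rolls opened.

6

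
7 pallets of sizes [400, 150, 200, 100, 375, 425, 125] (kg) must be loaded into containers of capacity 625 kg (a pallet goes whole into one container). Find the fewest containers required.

3

Total = 425 + 400 + 375 + 200 + 150 + 125 + 100 = 1775 kg.
Lower bound: ⌈1775/625⌉ = 3 containers.
A packing using 3 containers:
  container 1: 425 + 200 = 625
  container 2: 400 + 150 = 550
  container 3: 375 + 125 + 100 = 600
This matches the lower bound, so 3 is optimal.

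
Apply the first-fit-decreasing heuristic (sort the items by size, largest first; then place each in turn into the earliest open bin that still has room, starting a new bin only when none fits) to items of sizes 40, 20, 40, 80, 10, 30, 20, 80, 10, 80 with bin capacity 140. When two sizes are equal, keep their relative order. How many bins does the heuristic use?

3

Sorted descending: 80, 80, 80, 40, 40, 30, 20, 20, 10, 10.
  80 → bin 1 (new)  [load 80/140]
  80 → bin 2 (new)  [load 80/140]
  80 → bin 3 (new)  [load 80/140]
  40 → bin 1  [load 120/140]
  40 → bin 2  [load 120/140]
  30 → bin 3  [load 110/140]
  20 → bin 1  [load 140/140]
  20 → bin 2  [load 140/140]
  10 → bin 3  [load 120/140]
  10 → bin 3  [load 130/140]
3 bins opened.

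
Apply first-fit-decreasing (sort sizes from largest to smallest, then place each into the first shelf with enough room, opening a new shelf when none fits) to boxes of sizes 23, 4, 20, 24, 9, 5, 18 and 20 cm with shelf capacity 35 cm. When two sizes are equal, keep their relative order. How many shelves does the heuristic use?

Sorted descending: 24, 23, 20, 20, 18, 9, 5, 4.
  24 → shelf 1 (new)  [load 24/35]
  23 → shelf 2 (new)  [load 23/35]
  20 → shelf 3 (new)  [load 20/35]
  20 → shelf 4 (new)  [load 20/35]
  18 → shelf 5 (new)  [load 18/35]
  9 → shelf 1  [load 33/35]
  5 → shelf 2  [load 28/35]
  4 → shelf 2  [load 32/35]
5 shelves opened.

5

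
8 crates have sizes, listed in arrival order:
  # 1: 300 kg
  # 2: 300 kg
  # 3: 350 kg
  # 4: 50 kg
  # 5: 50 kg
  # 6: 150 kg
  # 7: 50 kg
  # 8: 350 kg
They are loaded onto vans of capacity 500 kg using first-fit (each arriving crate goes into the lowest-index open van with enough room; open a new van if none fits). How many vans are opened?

  300 → van 1 (new)  [load 300/500]
  300 → van 2 (new)  [load 300/500]
  350 → van 3 (new)  [load 350/500]
  50 → van 1  [load 350/500]
  50 → van 1  [load 400/500]
  150 → van 2  [load 450/500]
  50 → van 1  [load 450/500]
  350 → van 4 (new)  [load 350/500]
4 vans opened.

4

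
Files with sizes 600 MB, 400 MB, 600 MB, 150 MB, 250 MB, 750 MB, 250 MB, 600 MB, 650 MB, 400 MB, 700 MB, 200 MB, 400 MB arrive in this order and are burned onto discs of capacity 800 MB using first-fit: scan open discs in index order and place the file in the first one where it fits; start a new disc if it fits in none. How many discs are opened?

  600 → disc 1 (new)  [load 600/800]
  400 → disc 2 (new)  [load 400/800]
  600 → disc 3 (new)  [load 600/800]
  150 → disc 1  [load 750/800]
  250 → disc 2  [load 650/800]
  750 → disc 4 (new)  [load 750/800]
  250 → disc 5 (new)  [load 250/800]
  600 → disc 6 (new)  [load 600/800]
  650 → disc 7 (new)  [load 650/800]
  400 → disc 5  [load 650/800]
  700 → disc 8 (new)  [load 700/800]
  200 → disc 3  [load 800/800]
  400 → disc 9 (new)  [load 400/800]
9 discs opened.

9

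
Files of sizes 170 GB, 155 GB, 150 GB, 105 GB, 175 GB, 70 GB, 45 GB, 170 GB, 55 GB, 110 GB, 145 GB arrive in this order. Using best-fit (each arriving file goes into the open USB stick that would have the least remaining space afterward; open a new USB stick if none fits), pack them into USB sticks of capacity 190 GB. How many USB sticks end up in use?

9

  170 → USB stick 1 (new)  [load 170/190]
  155 → USB stick 2 (new)  [load 155/190]
  150 → USB stick 3 (new)  [load 150/190]
  105 → USB stick 4 (new)  [load 105/190]
  175 → USB stick 5 (new)  [load 175/190]
  70 → USB stick 4  [load 175/190]
  45 → USB stick 6 (new)  [load 45/190]
  170 → USB stick 7 (new)  [load 170/190]
  55 → USB stick 6  [load 100/190]
  110 → USB stick 8 (new)  [load 110/190]
  145 → USB stick 9 (new)  [load 145/190]
9 USB sticks opened.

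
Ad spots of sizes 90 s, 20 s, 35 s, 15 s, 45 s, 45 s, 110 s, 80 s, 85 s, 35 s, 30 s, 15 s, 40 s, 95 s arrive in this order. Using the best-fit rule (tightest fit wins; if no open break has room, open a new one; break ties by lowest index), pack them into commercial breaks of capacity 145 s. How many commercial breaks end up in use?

  90 → break 1 (new)  [load 90/145]
  20 → break 1  [load 110/145]
  35 → break 1  [load 145/145]
  15 → break 2 (new)  [load 15/145]
  45 → break 2  [load 60/145]
  45 → break 2  [load 105/145]
  110 → break 3 (new)  [load 110/145]
  80 → break 4 (new)  [load 80/145]
  85 → break 5 (new)  [load 85/145]
  35 → break 3  [load 145/145]
  30 → break 2  [load 135/145]
  15 → break 5  [load 100/145]
  40 → break 5  [load 140/145]
  95 → break 6 (new)  [load 95/145]
6 commercial breaks opened.

6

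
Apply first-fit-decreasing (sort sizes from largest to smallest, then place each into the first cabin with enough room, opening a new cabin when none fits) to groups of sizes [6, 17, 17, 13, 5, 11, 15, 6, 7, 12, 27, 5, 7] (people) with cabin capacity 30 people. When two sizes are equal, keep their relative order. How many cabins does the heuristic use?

Sorted descending: 27, 17, 17, 15, 13, 12, 11, 7, 7, 6, 6, 5, 5.
  27 → cabin 1 (new)  [load 27/30]
  17 → cabin 2 (new)  [load 17/30]
  17 → cabin 3 (new)  [load 17/30]
  15 → cabin 4 (new)  [load 15/30]
  13 → cabin 2  [load 30/30]
  12 → cabin 3  [load 29/30]
  11 → cabin 4  [load 26/30]
  7 → cabin 5 (new)  [load 7/30]
  7 → cabin 5  [load 14/30]
  6 → cabin 5  [load 20/30]
  6 → cabin 5  [load 26/30]
  5 → cabin 6 (new)  [load 5/30]
  5 → cabin 6  [load 10/30]
6 cabins opened.

6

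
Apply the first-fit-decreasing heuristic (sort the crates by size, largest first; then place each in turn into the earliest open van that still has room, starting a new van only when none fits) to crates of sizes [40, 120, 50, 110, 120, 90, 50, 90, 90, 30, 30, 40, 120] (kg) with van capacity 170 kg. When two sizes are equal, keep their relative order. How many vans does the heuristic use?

7

Sorted descending: 120, 120, 120, 110, 90, 90, 90, 50, 50, 40, 40, 30, 30.
  120 → van 1 (new)  [load 120/170]
  120 → van 2 (new)  [load 120/170]
  120 → van 3 (new)  [load 120/170]
  110 → van 4 (new)  [load 110/170]
  90 → van 5 (new)  [load 90/170]
  90 → van 6 (new)  [load 90/170]
  90 → van 7 (new)  [load 90/170]
  50 → van 1  [load 170/170]
  50 → van 2  [load 170/170]
  40 → van 3  [load 160/170]
  40 → van 4  [load 150/170]
  30 → van 5  [load 120/170]
  30 → van 5  [load 150/170]
7 vans opened.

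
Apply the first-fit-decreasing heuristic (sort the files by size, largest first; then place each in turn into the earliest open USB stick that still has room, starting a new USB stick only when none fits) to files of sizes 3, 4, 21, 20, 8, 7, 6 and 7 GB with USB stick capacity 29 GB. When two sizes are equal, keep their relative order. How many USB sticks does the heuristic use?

Sorted descending: 21, 20, 8, 7, 7, 6, 4, 3.
  21 → USB stick 1 (new)  [load 21/29]
  20 → USB stick 2 (new)  [load 20/29]
  8 → USB stick 1  [load 29/29]
  7 → USB stick 2  [load 27/29]
  7 → USB stick 3 (new)  [load 7/29]
  6 → USB stick 3  [load 13/29]
  4 → USB stick 3  [load 17/29]
  3 → USB stick 3  [load 20/29]
3 USB sticks opened.

3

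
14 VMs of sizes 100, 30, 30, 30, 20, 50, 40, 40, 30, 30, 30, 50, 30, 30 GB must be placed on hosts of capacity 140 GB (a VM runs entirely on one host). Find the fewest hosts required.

4

Total = 100 + 50 + 50 + 40 + 40 + 30 + 30 + 30 + 30 + 30 + 30 + 30 + 30 + 20 = 540 GB.
Lower bound: ⌈540/140⌉ = 4 hosts.
A packing using 4 hosts:
  host 1: 100 + 40 = 140
  host 2: 50 + 50 + 40 = 140
  host 3: 30 + 30 + 30 + 30 + 20 = 140
  host 4: 30 + 30 + 30 + 30 = 120
This matches the lower bound, so 4 is optimal.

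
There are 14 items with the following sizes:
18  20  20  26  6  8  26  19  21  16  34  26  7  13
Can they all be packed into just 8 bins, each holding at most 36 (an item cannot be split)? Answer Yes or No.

Total = 260; ⌈260/36⌉ = 8.
The bound of 8 does not rule out 8, but exhaustive search shows no assignment into 8 bins of capacity 36 exists — the minimum is 9.

No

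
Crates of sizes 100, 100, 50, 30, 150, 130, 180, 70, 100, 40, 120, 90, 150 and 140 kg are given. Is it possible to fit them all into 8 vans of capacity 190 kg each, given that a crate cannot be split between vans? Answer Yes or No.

No

Total = 1450 kg; ⌈1450/190⌉ = 8.
9 crates each exceed half the capacity and cannot share a van, forcing at least 9 vans.
At least 9 vans are required, but only 8 are allowed.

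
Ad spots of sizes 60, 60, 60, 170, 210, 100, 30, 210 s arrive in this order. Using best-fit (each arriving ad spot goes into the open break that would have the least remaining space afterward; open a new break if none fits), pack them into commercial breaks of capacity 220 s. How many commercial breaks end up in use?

  60 → break 1 (new)  [load 60/220]
  60 → break 1  [load 120/220]
  60 → break 1  [load 180/220]
  170 → break 2 (new)  [load 170/220]
  210 → break 3 (new)  [load 210/220]
  100 → break 4 (new)  [load 100/220]
  30 → break 1  [load 210/220]
  210 → break 5 (new)  [load 210/220]
5 commercial breaks opened.

5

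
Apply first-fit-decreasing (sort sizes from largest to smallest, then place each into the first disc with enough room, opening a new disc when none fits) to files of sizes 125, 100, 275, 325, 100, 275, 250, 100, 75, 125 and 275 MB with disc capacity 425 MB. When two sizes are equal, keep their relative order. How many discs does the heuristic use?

Sorted descending: 325, 275, 275, 275, 250, 125, 125, 100, 100, 100, 75.
  325 → disc 1 (new)  [load 325/425]
  275 → disc 2 (new)  [load 275/425]
  275 → disc 3 (new)  [load 275/425]
  275 → disc 4 (new)  [load 275/425]
  250 → disc 5 (new)  [load 250/425]
  125 → disc 2  [load 400/425]
  125 → disc 3  [load 400/425]
  100 → disc 1  [load 425/425]
  100 → disc 4  [load 375/425]
  100 → disc 5  [load 350/425]
  75 → disc 5  [load 425/425]
5 discs opened.

5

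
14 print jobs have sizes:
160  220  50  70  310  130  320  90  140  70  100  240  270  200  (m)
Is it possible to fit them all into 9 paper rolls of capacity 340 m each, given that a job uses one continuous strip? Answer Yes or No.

Yes

A valid assignment using 8 paper rolls:
  roll 1: 320 = 320
  roll 2: 310 = 310
  roll 3: 270 + 70 = 340
  roll 4: 240 + 100 = 340
  roll 5: 220 + 90 = 310
  roll 6: 200 + 140 = 340
  roll 7: 160 + 130 + 50 = 340
  roll 8: 70 = 70
That uses only 8 ≤ 9, so 9 paper rolls are enough.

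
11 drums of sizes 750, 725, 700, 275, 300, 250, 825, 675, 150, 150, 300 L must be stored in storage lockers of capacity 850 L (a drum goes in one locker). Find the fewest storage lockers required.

Total = 825 + 750 + 725 + 700 + 675 + 300 + 300 + 275 + 250 + 150 + 150 = 5100 L.
Lower bound: ⌈5100/850⌉ = 6 storage lockers.
A packing using 7 storage lockers:
  locker 1: 825 = 825
  locker 2: 750 = 750
  locker 3: 725 = 725
  locker 4: 700 + 150 = 850
  locker 5: 675 + 150 = 825
  locker 6: 300 + 300 + 250 = 850
  locker 7: 275 = 275
No arrangement into 6 storage lockers stays within capacity, so 7 is optimal.

7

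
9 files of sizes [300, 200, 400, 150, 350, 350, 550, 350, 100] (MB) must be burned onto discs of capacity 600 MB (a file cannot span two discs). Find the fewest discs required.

Total = 550 + 400 + 350 + 350 + 350 + 300 + 200 + 150 + 100 = 2750 MB.
Lower bound: ⌈2750/600⌉ = 5 discs.
A packing using 6 discs:
  disc 1: 550 = 550
  disc 2: 400 + 200 = 600
  disc 3: 350 + 150 + 100 = 600
  disc 4: 350 = 350
  disc 5: 350 = 350
  disc 6: 300 = 300
No arrangement into 5 discs stays within capacity, so 6 is optimal.

6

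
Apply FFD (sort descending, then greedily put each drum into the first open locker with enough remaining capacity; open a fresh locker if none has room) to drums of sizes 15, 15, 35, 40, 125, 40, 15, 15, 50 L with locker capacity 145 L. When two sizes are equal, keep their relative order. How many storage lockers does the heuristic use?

Sorted descending: 125, 50, 40, 40, 35, 15, 15, 15, 15.
  125 → locker 1 (new)  [load 125/145]
  50 → locker 2 (new)  [load 50/145]
  40 → locker 2  [load 90/145]
  40 → locker 2  [load 130/145]
  35 → locker 3 (new)  [load 35/145]
  15 → locker 1  [load 140/145]
  15 → locker 2  [load 145/145]
  15 → locker 3  [load 50/145]
  15 → locker 3  [load 65/145]
3 storage lockers opened.

3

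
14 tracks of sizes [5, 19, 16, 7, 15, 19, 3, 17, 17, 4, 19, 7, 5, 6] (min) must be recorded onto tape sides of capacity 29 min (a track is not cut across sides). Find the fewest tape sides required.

7

Total = 19 + 19 + 19 + 17 + 17 + 16 + 15 + 7 + 7 + 6 + 5 + 5 + 4 + 3 = 159 min.
Lower bound: ⌈159/29⌉ = 6 tape sides.
Also, 7 tracks each exceed 29/2 min, and no two of those can share a side, so at least 7 tape sides are needed.
A packing using 7 tape sides:
  side 1: 19 + 7 + 3 = 29
  side 2: 19 + 7 = 26
  side 3: 19 + 6 + 4 = 29
  side 4: 17 + 5 + 5 = 27
  side 5: 17 = 17
  side 6: 16 = 16
  side 7: 15 = 15
This matches the lower bound, so 7 is optimal.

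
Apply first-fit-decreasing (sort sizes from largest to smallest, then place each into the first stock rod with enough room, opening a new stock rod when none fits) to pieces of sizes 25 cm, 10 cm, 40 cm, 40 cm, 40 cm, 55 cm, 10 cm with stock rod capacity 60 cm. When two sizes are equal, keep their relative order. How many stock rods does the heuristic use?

Sorted descending: 55, 40, 40, 40, 25, 10, 10.
  55 → stock rod 1 (new)  [load 55/60]
  40 → stock rod 2 (new)  [load 40/60]
  40 → stock rod 3 (new)  [load 40/60]
  40 → stock rod 4 (new)  [load 40/60]
  25 → stock rod 5 (new)  [load 25/60]
  10 → stock rod 2  [load 50/60]
  10 → stock rod 2  [load 60/60]
5 stock rods opened.

5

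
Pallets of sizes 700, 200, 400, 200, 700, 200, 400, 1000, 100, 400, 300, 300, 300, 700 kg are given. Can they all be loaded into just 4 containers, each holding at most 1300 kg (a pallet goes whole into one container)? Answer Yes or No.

No

Total = 5900 kg; ⌈5900/1300⌉ = 5.
At least 5 containers are required, but only 4 are allowed.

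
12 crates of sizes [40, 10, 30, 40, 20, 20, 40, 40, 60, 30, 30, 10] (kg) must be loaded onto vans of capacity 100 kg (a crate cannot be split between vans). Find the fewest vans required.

4

Total = 60 + 40 + 40 + 40 + 40 + 30 + 30 + 30 + 20 + 20 + 10 + 10 = 370 kg.
Lower bound: ⌈370/100⌉ = 4 vans.
A packing using 4 vans:
  van 1: 60 + 40 = 100
  van 2: 40 + 40 + 20 = 100
  van 3: 40 + 30 + 30 = 100
  van 4: 30 + 20 + 10 + 10 = 70
This matches the lower bound, so 4 is optimal.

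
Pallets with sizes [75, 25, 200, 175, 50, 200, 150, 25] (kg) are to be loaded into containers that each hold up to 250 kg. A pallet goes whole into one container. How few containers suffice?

Total = 200 + 200 + 175 + 150 + 75 + 50 + 25 + 25 = 900 kg.
Lower bound: ⌈900/250⌉ = 4 containers.
A packing using 4 containers:
  container 1: 200 + 50 = 250
  container 2: 200 + 25 + 25 = 250
  container 3: 175 + 75 = 250
  container 4: 150 = 150
This matches the lower bound, so 4 is optimal.

4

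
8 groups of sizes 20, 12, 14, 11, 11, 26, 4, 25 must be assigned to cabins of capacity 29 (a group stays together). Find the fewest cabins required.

Total = 26 + 25 + 20 + 14 + 12 + 11 + 11 + 4 = 123.
Lower bound: ⌈123/29⌉ = 5 cabins.
A packing using 5 cabins:
  cabin 1: 26 = 26
  cabin 2: 25 + 4 = 29
  cabin 3: 20 = 20
  cabin 4: 14 + 12 = 26
  cabin 5: 11 + 11 = 22
This matches the lower bound, so 5 is optimal.

5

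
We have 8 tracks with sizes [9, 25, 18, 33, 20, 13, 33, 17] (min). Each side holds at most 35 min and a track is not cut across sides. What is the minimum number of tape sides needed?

Total = 33 + 33 + 25 + 20 + 18 + 17 + 13 + 9 = 168 min.
Lower bound: ⌈168/35⌉ = 5 tape sides.
A packing using 5 tape sides:
  side 1: 33 = 33
  side 2: 33 = 33
  side 3: 25 + 9 = 34
  side 4: 20 + 13 = 33
  side 5: 18 + 17 = 35
This matches the lower bound, so 5 is optimal.

5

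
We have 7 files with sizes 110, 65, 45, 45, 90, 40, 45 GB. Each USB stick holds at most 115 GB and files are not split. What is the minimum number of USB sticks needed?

5

Total = 110 + 90 + 65 + 45 + 45 + 45 + 40 = 440 GB.
Lower bound: ⌈440/115⌉ = 4 USB sticks.
A packing using 5 USB sticks:
  USB stick 1: 110 = 110
  USB stick 2: 90 = 90
  USB stick 3: 65 + 45 = 110
  USB stick 4: 45 + 45 = 90
  USB stick 5: 40 = 40
No arrangement into 4 USB sticks stays within capacity, so 5 is optimal.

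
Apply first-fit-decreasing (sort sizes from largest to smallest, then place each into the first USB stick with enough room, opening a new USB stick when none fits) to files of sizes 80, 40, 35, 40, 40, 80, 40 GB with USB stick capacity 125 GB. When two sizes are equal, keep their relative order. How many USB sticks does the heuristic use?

Sorted descending: 80, 80, 40, 40, 40, 40, 35.
  80 → USB stick 1 (new)  [load 80/125]
  80 → USB stick 2 (new)  [load 80/125]
  40 → USB stick 1  [load 120/125]
  40 → USB stick 2  [load 120/125]
  40 → USB stick 3 (new)  [load 40/125]
  40 → USB stick 3  [load 80/125]
  35 → USB stick 3  [load 115/125]
3 USB sticks opened.

3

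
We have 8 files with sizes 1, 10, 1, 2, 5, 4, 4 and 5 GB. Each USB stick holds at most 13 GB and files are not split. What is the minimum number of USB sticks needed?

Total = 10 + 5 + 5 + 4 + 4 + 2 + 1 + 1 = 32 GB.
Lower bound: ⌈32/13⌉ = 3 USB sticks.
A packing using 3 USB sticks:
  USB stick 1: 10 + 2 + 1 = 13
  USB stick 2: 5 + 5 + 1 = 11
  USB stick 3: 4 + 4 = 8
This matches the lower bound, so 3 is optimal.

3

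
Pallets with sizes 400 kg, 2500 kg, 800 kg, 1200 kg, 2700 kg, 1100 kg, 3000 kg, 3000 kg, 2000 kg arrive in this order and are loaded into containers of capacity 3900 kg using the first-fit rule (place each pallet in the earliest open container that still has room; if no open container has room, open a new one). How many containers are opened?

5

  400 → container 1 (new)  [load 400/3900]
  2500 → container 1  [load 2900/3900]
  800 → container 1  [load 3700/3900]
  1200 → container 2 (new)  [load 1200/3900]
  2700 → container 2  [load 3900/3900]
  1100 → container 3 (new)  [load 1100/3900]
  3000 → container 4 (new)  [load 3000/3900]
  3000 → container 5 (new)  [load 3000/3900]
  2000 → container 3  [load 3100/3900]
5 containers opened.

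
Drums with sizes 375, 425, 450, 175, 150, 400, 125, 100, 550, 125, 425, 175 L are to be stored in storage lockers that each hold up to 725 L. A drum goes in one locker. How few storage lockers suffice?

6

Total = 550 + 450 + 425 + 425 + 400 + 375 + 175 + 175 + 150 + 125 + 125 + 100 = 3475 L.
Lower bound: ⌈3475/725⌉ = 5 storage lockers.
Also, 6 drums each exceed 725/2 L, and no two of those can share a locker, so at least 6 storage lockers are needed.
A packing using 6 storage lockers:
  locker 1: 550 + 175 = 725
  locker 2: 450 + 175 + 100 = 725
  locker 3: 425 + 150 + 125 = 700
  locker 4: 425 + 125 = 550
  locker 5: 400 = 400
  locker 6: 375 = 375
This matches the lower bound, so 6 is optimal.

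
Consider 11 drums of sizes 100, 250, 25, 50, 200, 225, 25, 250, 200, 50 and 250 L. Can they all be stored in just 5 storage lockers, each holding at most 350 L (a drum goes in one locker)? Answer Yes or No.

No

Total = 1625 L; ⌈1625/350⌉ = 5.
6 drums each exceed half the capacity and cannot share a locker, forcing at least 6 storage lockers.
At least 6 storage lockers are required, but only 5 are allowed.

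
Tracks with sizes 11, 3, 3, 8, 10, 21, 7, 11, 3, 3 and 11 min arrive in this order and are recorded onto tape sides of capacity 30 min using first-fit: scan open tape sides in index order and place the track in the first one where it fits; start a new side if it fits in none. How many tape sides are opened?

4

  11 → side 1 (new)  [load 11/30]
  3 → side 1  [load 14/30]
  3 → side 1  [load 17/30]
  8 → side 1  [load 25/30]
  10 → side 2 (new)  [load 10/30]
  21 → side 3 (new)  [load 21/30]
  7 → side 2  [load 17/30]
  11 → side 2  [load 28/30]
  3 → side 1  [load 28/30]
  3 → side 3  [load 24/30]
  11 → side 4 (new)  [load 11/30]
4 tape sides opened.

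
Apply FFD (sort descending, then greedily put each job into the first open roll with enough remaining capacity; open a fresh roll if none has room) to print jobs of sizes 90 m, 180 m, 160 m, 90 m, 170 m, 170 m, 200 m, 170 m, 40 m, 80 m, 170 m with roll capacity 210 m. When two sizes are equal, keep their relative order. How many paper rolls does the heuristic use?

Sorted descending: 200, 180, 170, 170, 170, 170, 160, 90, 90, 80, 40.
  200 → roll 1 (new)  [load 200/210]
  180 → roll 2 (new)  [load 180/210]
  170 → roll 3 (new)  [load 170/210]
  170 → roll 4 (new)  [load 170/210]
  170 → roll 5 (new)  [load 170/210]
  170 → roll 6 (new)  [load 170/210]
  160 → roll 7 (new)  [load 160/210]
  90 → roll 8 (new)  [load 90/210]
  90 → roll 8  [load 180/210]
  80 → roll 9 (new)  [load 80/210]
  40 → roll 3  [load 210/210]
9 paper rolls opened.

9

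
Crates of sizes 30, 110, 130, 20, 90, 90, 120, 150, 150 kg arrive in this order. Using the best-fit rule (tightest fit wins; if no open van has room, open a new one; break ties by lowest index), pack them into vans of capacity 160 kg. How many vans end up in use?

  30 → van 1 (new)  [load 30/160]
  110 → van 1  [load 140/160]
  130 → van 2 (new)  [load 130/160]
  20 → van 1  [load 160/160]
  90 → van 3 (new)  [load 90/160]
  90 → van 4 (new)  [load 90/160]
  120 → van 5 (new)  [load 120/160]
  150 → van 6 (new)  [load 150/160]
  150 → van 7 (new)  [load 150/160]
7 vans opened.

7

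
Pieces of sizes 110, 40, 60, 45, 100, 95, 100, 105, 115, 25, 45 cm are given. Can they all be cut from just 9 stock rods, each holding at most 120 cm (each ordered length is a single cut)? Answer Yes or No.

Yes

A valid assignment using 8 stock rods:
  stock rod 1: 115 = 115
  stock rod 2: 110 = 110
  stock rod 3: 105 = 105
  stock rod 4: 100 = 100
  stock rod 5: 100 = 100
  stock rod 6: 95 + 25 = 120
  stock rod 7: 60 + 45 = 105
  stock rod 8: 45 + 40 = 85
That uses only 8 ≤ 9, so 9 stock rods are enough.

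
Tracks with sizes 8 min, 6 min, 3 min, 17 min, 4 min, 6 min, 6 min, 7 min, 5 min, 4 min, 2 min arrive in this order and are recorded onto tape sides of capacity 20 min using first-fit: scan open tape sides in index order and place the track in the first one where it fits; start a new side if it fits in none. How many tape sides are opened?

  8 → side 1 (new)  [load 8/20]
  6 → side 1  [load 14/20]
  3 → side 1  [load 17/20]
  17 → side 2 (new)  [load 17/20]
  4 → side 3 (new)  [load 4/20]
  6 → side 3  [load 10/20]
  6 → side 3  [load 16/20]
  7 → side 4 (new)  [load 7/20]
  5 → side 4  [load 12/20]
  4 → side 3  [load 20/20]
  2 → side 1  [load 19/20]
4 tape sides opened.

4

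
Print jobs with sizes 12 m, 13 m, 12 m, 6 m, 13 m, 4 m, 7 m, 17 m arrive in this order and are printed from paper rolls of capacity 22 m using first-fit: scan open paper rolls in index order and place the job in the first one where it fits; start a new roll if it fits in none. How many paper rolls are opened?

5

  12 → roll 1 (new)  [load 12/22]
  13 → roll 2 (new)  [load 13/22]
  12 → roll 3 (new)  [load 12/22]
  6 → roll 1  [load 18/22]
  13 → roll 4 (new)  [load 13/22]
  4 → roll 1  [load 22/22]
  7 → roll 2  [load 20/22]
  17 → roll 5 (new)  [load 17/22]
5 paper rolls opened.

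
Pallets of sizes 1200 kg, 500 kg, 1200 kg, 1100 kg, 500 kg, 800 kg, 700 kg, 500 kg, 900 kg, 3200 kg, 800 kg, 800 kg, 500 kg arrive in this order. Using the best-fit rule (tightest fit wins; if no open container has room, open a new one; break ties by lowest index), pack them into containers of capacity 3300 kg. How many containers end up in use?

  1200 → container 1 (new)  [load 1200/3300]
  500 → container 1  [load 1700/3300]
  1200 → container 1  [load 2900/3300]
  1100 → container 2 (new)  [load 1100/3300]
  500 → container 2  [load 1600/3300]
  800 → container 2  [load 2400/3300]
  700 → container 2  [load 3100/3300]
  500 → container 3 (new)  [load 500/3300]
  900 → container 3  [load 1400/3300]
  3200 → container 4 (new)  [load 3200/3300]
  800 → container 3  [load 2200/3300]
  800 → container 3  [load 3000/3300]
  500 → container 5 (new)  [load 500/3300]
5 containers opened.

5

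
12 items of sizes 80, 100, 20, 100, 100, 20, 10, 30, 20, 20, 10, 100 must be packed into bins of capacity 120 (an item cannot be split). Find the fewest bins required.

6

Total = 100 + 100 + 100 + 100 + 80 + 30 + 20 + 20 + 20 + 20 + 10 + 10 = 610.
Lower bound: ⌈610/120⌉ = 6 bins.
A packing using 6 bins:
  bin 1: 100 + 20 = 120
  bin 2: 100 + 20 = 120
  bin 3: 100 + 20 = 120
  bin 4: 100 + 20 = 120
  bin 5: 80 + 30 + 10 = 120
  bin 6: 10 = 10
This matches the lower bound, so 6 is optimal.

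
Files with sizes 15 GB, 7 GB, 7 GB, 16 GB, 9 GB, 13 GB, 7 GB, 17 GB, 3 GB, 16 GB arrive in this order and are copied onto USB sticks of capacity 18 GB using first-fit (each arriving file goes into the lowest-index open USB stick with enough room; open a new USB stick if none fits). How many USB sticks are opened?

  15 → USB stick 1 (new)  [load 15/18]
  7 → USB stick 2 (new)  [load 7/18]
  7 → USB stick 2  [load 14/18]
  16 → USB stick 3 (new)  [load 16/18]
  9 → USB stick 4 (new)  [load 9/18]
  13 → USB stick 5 (new)  [load 13/18]
  7 → USB stick 4  [load 16/18]
  17 → USB stick 6 (new)  [load 17/18]
  3 → USB stick 1  [load 18/18]
  16 → USB stick 7 (new)  [load 16/18]
7 USB sticks opened.

7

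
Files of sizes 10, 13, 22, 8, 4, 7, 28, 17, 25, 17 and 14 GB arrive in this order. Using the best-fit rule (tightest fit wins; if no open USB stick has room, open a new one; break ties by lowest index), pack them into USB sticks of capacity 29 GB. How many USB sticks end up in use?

  10 → USB stick 1 (new)  [load 10/29]
  13 → USB stick 1  [load 23/29]
  22 → USB stick 2 (new)  [load 22/29]
  8 → USB stick 3 (new)  [load 8/29]
  4 → USB stick 1  [load 27/29]
  7 → USB stick 2  [load 29/29]
  28 → USB stick 4 (new)  [load 28/29]
  17 → USB stick 3  [load 25/29]
  25 → USB stick 5 (new)  [load 25/29]
  17 → USB stick 6 (new)  [load 17/29]
  14 → USB stick 7 (new)  [load 14/29]
7 USB sticks opened.

7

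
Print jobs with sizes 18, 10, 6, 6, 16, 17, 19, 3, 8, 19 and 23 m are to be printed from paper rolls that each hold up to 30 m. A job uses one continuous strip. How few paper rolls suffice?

Total = 23 + 19 + 19 + 18 + 17 + 16 + 10 + 8 + 6 + 6 + 3 = 145 m.
Lower bound: ⌈145/30⌉ = 5 paper rolls.
Also, 6 print jobs each exceed 15 m, and no two of those can share a roll, so at least 6 paper rolls are needed.
A packing using 6 paper rolls:
  roll 1: 23 + 6 = 29
  roll 2: 19 + 10 = 29
  roll 3: 19 + 8 + 3 = 30
  roll 4: 18 + 6 = 24
  roll 5: 17 = 17
  roll 6: 16 = 16
This matches the lower bound, so 6 is optimal.

6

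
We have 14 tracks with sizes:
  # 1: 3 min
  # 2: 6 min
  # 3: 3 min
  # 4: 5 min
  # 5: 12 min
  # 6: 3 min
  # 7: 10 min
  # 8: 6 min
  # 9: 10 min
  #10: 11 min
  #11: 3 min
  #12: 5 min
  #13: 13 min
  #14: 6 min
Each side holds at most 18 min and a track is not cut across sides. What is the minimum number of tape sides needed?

Total = 13 + 12 + 11 + 10 + 10 + 6 + 6 + 6 + 5 + 5 + 3 + 3 + 3 + 3 = 96 min.
Lower bound: ⌈96/18⌉ = 6 tape sides.
A packing using 6 tape sides:
  side 1: 13 + 5 = 18
  side 2: 12 + 6 = 18
  side 3: 11 + 6 = 17
  side 4: 10 + 6 = 16
  side 5: 10 + 5 + 3 = 18
  side 6: 3 + 3 + 3 = 9
This matches the lower bound, so 6 is optimal.

6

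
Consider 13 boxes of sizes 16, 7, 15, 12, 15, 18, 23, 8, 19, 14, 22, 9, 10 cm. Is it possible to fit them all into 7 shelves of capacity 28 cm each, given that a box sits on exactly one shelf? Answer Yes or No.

Total = 188 cm; ⌈188/28⌉ = 7.
The bound of 7 does not rule out 7, but exhaustive search shows no assignment into 7 shelves of capacity 28 cm exists — the minimum is 8.

No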